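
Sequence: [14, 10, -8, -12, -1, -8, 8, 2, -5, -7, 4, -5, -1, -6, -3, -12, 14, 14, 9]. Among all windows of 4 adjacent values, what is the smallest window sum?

-29

Window sums for each of the 16 positions:
14 10 -8 -12 → sum 4
10 -8 -12 -1 → sum -11
-8 -12 -1 -8 → sum -29
-12 -1 -8 8 → sum -13
-1 -8 8 2 → sum 1
-8 8 2 -5 → sum -3
8 2 -5 -7 → sum -2
2 -5 -7 4 → sum -6
-5 -7 4 -5 → sum -13
-7 4 -5 -1 → sum -9
4 -5 -1 -6 → sum -8
-5 -1 -6 -3 → sum -15
-1 -6 -3 -12 → sum -22
-6 -3 -12 14 → sum -7
-3 -12 14 14 → sum 13
-12 14 14 9 → sum 25
Smallest of these is -29.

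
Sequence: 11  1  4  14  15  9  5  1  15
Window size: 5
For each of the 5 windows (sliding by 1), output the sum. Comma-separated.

11 1 4 14 15 → sum 45
1 4 14 15 9 → sum 43
4 14 15 9 5 → sum 47
14 15 9 5 1 → sum 44
15 9 5 1 15 → sum 45

45, 43, 47, 44, 45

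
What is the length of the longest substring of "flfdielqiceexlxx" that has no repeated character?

add f: [f] len 1
add l: [f, l] len 2
add f (repeat f, move left end past it): [l, f] len 2
add d: [l, f, d] len 3
add i: [l, f, d, i] len 4
add e: [l, f, d, i, e] len 5
add l (repeat l, move left end past it): [f, d, i, e, l] len 5
add q: [f, d, i, e, l, q] len 6
add i (repeat i, move left end past it): [e, l, q, i] len 4
add c: [e, l, q, i, c] len 5
add e (repeat e, move left end past it): [l, q, i, c, e] len 5
add e (repeat e, move left end past it): [e] len 1
add x: [e, x] len 2
add l: [e, x, l] len 3
add x (repeat x, move left end past it): [l, x] len 2
add x (repeat x, move left end past it): [x] len 1
Longest all-distinct length: 6.

6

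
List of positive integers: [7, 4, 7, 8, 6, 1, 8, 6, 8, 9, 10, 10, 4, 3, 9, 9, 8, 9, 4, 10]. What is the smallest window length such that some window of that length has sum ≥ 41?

Extend right; whenever the sum reaches 41, record the length and shrink from the left:
add 7: running sum 7 < 41
add 4: running sum 11 < 41
add 7: running sum 18 < 41
add 8: running sum 26 < 41
add 6: running sum 32 < 41
add 1: running sum 33 < 41
add 8: shortest ending here [7, 4, 7, 8, 6, 1, 8] sum 41, len 7
add 6: shortest ending here [7, 4, 7, 8, 6, 1, 8, 6] sum 47, len 8
add 8: shortest ending here [7, 8, 6, 1, 8, 6, 8] sum 44, len 7
add 9: shortest ending here [8, 6, 1, 8, 6, 8, 9] sum 46, len 7
add 10: shortest ending here [8, 6, 8, 9, 10] sum 41, len 5
add 10: shortest ending here [6, 8, 9, 10, 10] sum 43, len 5
add 4: shortest ending here [8, 9, 10, 10, 4] sum 41, len 5
add 3: shortest ending here [8, 9, 10, 10, 4, 3] sum 44, len 6
add 9: shortest ending here [9, 10, 10, 4, 3, 9] sum 45, len 6
add 9: shortest ending here [10, 10, 4, 3, 9, 9] sum 45, len 6
add 8: shortest ending here [10, 4, 3, 9, 9, 8] sum 43, len 6
add 9: shortest ending here [4, 3, 9, 9, 8, 9] sum 42, len 6
add 4: shortest ending here [3, 9, 9, 8, 9, 4] sum 42, len 6
add 10: shortest ending here [9, 9, 8, 9, 4, 10] sum 49, len 6
Shortest qualifying length: 5.

5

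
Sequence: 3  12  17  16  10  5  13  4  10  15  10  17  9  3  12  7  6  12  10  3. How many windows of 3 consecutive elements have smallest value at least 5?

3 12 17 → min 3
12 17 16 → min 12  ≥ 5 ✓
17 16 10 → min 10  ≥ 5 ✓
16 10 5 → min 5  ≥ 5 ✓
10 5 13 → min 5  ≥ 5 ✓
5 13 4 → min 4
13 4 10 → min 4
4 10 15 → min 4
10 15 10 → min 10  ≥ 5 ✓
15 10 17 → min 10  ≥ 5 ✓
10 17 9 → min 9  ≥ 5 ✓
17 9 3 → min 3
9 3 12 → min 3
3 12 7 → min 3
12 7 6 → min 6  ≥ 5 ✓
7 6 12 → min 6  ≥ 5 ✓
6 12 10 → min 6  ≥ 5 ✓
12 10 3 → min 3
10 windows satisfy the condition.

10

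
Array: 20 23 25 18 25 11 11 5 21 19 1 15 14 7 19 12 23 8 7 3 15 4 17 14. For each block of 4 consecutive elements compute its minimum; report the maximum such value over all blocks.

18

Each size-4 window and its min:
[20, 23, 25, 18] → min 18
[23, 25, 18, 25] → min 18
[25, 18, 25, 11] → min 11
[18, 25, 11, 11] → min 11
[25, 11, 11, 5] → min 5
[11, 11, 5, 21] → min 5
[11, 5, 21, 19] → min 5
[5, 21, 19, 1] → min 1
[21, 19, 1, 15] → min 1
[19, 1, 15, 14] → min 1
[1, 15, 14, 7] → min 1
[15, 14, 7, 19] → min 7
[14, 7, 19, 12] → min 7
[7, 19, 12, 23] → min 7
[19, 12, 23, 8] → min 8
[12, 23, 8, 7] → min 7
[23, 8, 7, 3] → min 3
[8, 7, 3, 15] → min 3
[7, 3, 15, 4] → min 3
[3, 15, 4, 17] → min 3
[15, 4, 17, 14] → min 4
Maximum of these is 18.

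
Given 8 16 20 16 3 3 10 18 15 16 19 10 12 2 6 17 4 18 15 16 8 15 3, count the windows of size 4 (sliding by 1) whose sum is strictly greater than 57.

(8, 16, 20, 16) → sum 60  > 57 ✓
(16, 20, 16, 3) → sum 55
(20, 16, 3, 3) → sum 42
(16, 3, 3, 10) → sum 32
(3, 3, 10, 18) → sum 34
(3, 10, 18, 15) → sum 46
(10, 18, 15, 16) → sum 59  > 57 ✓
(18, 15, 16, 19) → sum 68  > 57 ✓
(15, 16, 19, 10) → sum 60  > 57 ✓
(16, 19, 10, 12) → sum 57
(19, 10, 12, 2) → sum 43
(10, 12, 2, 6) → sum 30
(12, 2, 6, 17) → sum 37
(2, 6, 17, 4) → sum 29
(6, 17, 4, 18) → sum 45
(17, 4, 18, 15) → sum 54
(4, 18, 15, 16) → sum 53
(18, 15, 16, 8) → sum 57
(15, 16, 8, 15) → sum 54
(16, 8, 15, 3) → sum 42
4 windows satisfy the condition.

4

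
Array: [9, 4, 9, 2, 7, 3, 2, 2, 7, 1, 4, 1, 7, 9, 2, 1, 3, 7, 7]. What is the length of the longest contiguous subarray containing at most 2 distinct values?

[9] 1 distinct, len 1
[9, 4] 2 distinct, len 2
[9, 4, 9] 2 distinct, len 3
[9, 2] 2 distinct, len 2
[2, 7] 2 distinct, len 2
[7, 3] 2 distinct, len 2
[3, 2] 2 distinct, len 2
[3, 2, 2] 2 distinct, len 3
[2, 2, 7] 2 distinct, len 3
[7, 1] 2 distinct, len 2
[1, 4] 2 distinct, len 2
[1, 4, 1] 2 distinct, len 3
[1, 7] 2 distinct, len 2
[7, 9] 2 distinct, len 2
[9, 2] 2 distinct, len 2
[2, 1] 2 distinct, len 2
[1, 3] 2 distinct, len 2
[3, 7] 2 distinct, len 2
[3, 7, 7] 2 distinct, len 3
Longest length with ≤2 distinct: 3.

3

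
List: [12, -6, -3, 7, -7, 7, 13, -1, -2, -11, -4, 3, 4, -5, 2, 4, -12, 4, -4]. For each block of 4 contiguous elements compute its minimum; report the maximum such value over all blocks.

(12, -6, -3, 7) → min -6
(-6, -3, 7, -7) → min -7
(-3, 7, -7, 7) → min -7
(7, -7, 7, 13) → min -7
(-7, 7, 13, -1) → min -7
(7, 13, -1, -2) → min -2
(13, -1, -2, -11) → min -11
(-1, -2, -11, -4) → min -11
(-2, -11, -4, 3) → min -11
(-11, -4, 3, 4) → min -11
(-4, 3, 4, -5) → min -5
(3, 4, -5, 2) → min -5
(4, -5, 2, 4) → min -5
(-5, 2, 4, -12) → min -12
(2, 4, -12, 4) → min -12
(4, -12, 4, -4) → min -12
Maximum of these is -2.

-2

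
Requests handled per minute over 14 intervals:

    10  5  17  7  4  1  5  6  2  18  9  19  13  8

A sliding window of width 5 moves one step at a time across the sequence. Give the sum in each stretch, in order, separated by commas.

43, 34, 34, 23, 18, 32, 40, 54, 61, 67

(10, 5, 17, 7, 4) → sum 43
(5, 17, 7, 4, 1) → sum 34
(17, 7, 4, 1, 5) → sum 34
(7, 4, 1, 5, 6) → sum 23
(4, 1, 5, 6, 2) → sum 18
(1, 5, 6, 2, 18) → sum 32
(5, 6, 2, 18, 9) → sum 40
(6, 2, 18, 9, 19) → sum 54
(2, 18, 9, 19, 13) → sum 61
(18, 9, 19, 13, 8) → sum 67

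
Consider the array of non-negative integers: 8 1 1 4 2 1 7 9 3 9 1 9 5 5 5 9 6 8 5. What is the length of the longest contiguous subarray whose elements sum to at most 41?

add 8: [8] sum 8, len 1
add 1: [8, 1] sum 9, len 2
add 1: [8, 1, 1] sum 10, len 3
add 4: [8, 1, 1, 4] sum 14, len 4
add 2: [8, 1, 1, 4, 2] sum 16, len 5
add 1: [8, 1, 1, 4, 2, 1] sum 17, len 6
add 7: [8, 1, 1, 4, 2, 1, 7] sum 24, len 7
add 9: [8, 1, 1, 4, 2, 1, 7, 9] sum 33, len 8
add 3: [8, 1, 1, 4, 2, 1, 7, 9, 3] sum 36, len 9
add 9: [1, 1, 4, 2, 1, 7, 9, 3, 9] sum 37, len 9
add 1: [1, 1, 4, 2, 1, 7, 9, 3, 9, 1] sum 38, len 10
add 9: [2, 1, 7, 9, 3, 9, 1, 9] sum 41, len 8
add 5: [9, 3, 9, 1, 9, 5] sum 36, len 6
add 5: [9, 3, 9, 1, 9, 5, 5] sum 41, len 7
add 5: [3, 9, 1, 9, 5, 5, 5] sum 37, len 7
add 9: [1, 9, 5, 5, 5, 9] sum 34, len 6
add 6: [1, 9, 5, 5, 5, 9, 6] sum 40, len 7
add 8: [5, 5, 5, 9, 6, 8] sum 38, len 6
add 5: [5, 5, 9, 6, 8, 5] sum 38, len 6
Longest length seen: 10.

10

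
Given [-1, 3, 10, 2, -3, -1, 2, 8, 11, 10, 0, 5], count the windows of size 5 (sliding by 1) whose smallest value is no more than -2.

(-1, 3, 10, 2, -3) → min -3  ≤ -2 ✓
(3, 10, 2, -3, -1) → min -3  ≤ -2 ✓
(10, 2, -3, -1, 2) → min -3  ≤ -2 ✓
(2, -3, -1, 2, 8) → min -3  ≤ -2 ✓
(-3, -1, 2, 8, 11) → min -3  ≤ -2 ✓
(-1, 2, 8, 11, 10) → min -1
(2, 8, 11, 10, 0) → min 0
(8, 11, 10, 0, 5) → min 0
5 windows satisfy the condition.

5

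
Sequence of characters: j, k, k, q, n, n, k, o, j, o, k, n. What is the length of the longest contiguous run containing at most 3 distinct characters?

Extend right; when distinct count exceeds 3, shrink from the left:
add j: window [j] (1 distinct), len 1
add k: window [j, k] (2 distinct), len 2
add k: window [j, k, k] (2 distinct), len 3
add q: window [j, k, k, q] (3 distinct), len 4
add n: window [k, k, q, n] (3 distinct), len 4
add n: window [k, k, q, n, n] (3 distinct), len 5
add k: window [k, k, q, n, n, k] (3 distinct), len 6
add o: window [n, n, k, o] (3 distinct), len 4
add j: window [k, o, j] (3 distinct), len 3
add o: window [k, o, j, o] (3 distinct), len 4
add k: window [k, o, j, o, k] (3 distinct), len 5
add n: window [o, k, n] (3 distinct), len 3
Longest length with ≤3 distinct: 6.

6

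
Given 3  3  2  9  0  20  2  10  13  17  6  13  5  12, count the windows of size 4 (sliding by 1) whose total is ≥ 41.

5

(3, 3, 2, 9) → sum 17
(3, 2, 9, 0) → sum 14
(2, 9, 0, 20) → sum 31
(9, 0, 20, 2) → sum 31
(0, 20, 2, 10) → sum 32
(20, 2, 10, 13) → sum 45  ≥ 41 ✓
(2, 10, 13, 17) → sum 42  ≥ 41 ✓
(10, 13, 17, 6) → sum 46  ≥ 41 ✓
(13, 17, 6, 13) → sum 49  ≥ 41 ✓
(17, 6, 13, 5) → sum 41  ≥ 41 ✓
(6, 13, 5, 12) → sum 36
5 windows satisfy the condition.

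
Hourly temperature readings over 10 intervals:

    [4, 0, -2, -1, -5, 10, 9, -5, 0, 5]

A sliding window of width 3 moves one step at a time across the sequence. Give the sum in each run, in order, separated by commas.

(4, 0, -2) → sum 2
(0, -2, -1) → sum -3
(-2, -1, -5) → sum -8
(-1, -5, 10) → sum 4
(-5, 10, 9) → sum 14
(10, 9, -5) → sum 14
(9, -5, 0) → sum 4
(-5, 0, 5) → sum 0

2, -3, -8, 4, 14, 14, 4, 0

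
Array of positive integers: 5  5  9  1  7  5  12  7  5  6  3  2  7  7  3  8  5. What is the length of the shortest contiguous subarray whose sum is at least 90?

16

add 5: running sum 5 < 90
add 5: running sum 10 < 90
add 9: running sum 19 < 90
add 1: running sum 20 < 90
add 7: running sum 27 < 90
add 5: running sum 32 < 90
add 12: running sum 44 < 90
add 7: running sum 51 < 90
add 5: running sum 56 < 90
add 6: running sum 62 < 90
add 3: running sum 65 < 90
add 2: running sum 67 < 90
add 7: running sum 74 < 90
add 7: running sum 81 < 90
add 3: running sum 84 < 90
end 15: [5, 5, 9, 1, 7, 5, 12, 7, 5, 6, 3, 2, 7, 7, 3, 8] sum 92, len 16
end 16: [5, 9, 1, 7, 5, 12, 7, 5, 6, 3, 2, 7, 7, 3, 8, 5] sum 92, len 16
Shortest qualifying length: 16.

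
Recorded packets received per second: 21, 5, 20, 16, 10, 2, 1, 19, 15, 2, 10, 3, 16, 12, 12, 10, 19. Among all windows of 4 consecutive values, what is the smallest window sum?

29

(21, 5, 20, 16) → sum 62
(5, 20, 16, 10) → sum 51
(20, 16, 10, 2) → sum 48
(16, 10, 2, 1) → sum 29
(10, 2, 1, 19) → sum 32
(2, 1, 19, 15) → sum 37
(1, 19, 15, 2) → sum 37
(19, 15, 2, 10) → sum 46
(15, 2, 10, 3) → sum 30
(2, 10, 3, 16) → sum 31
(10, 3, 16, 12) → sum 41
(3, 16, 12, 12) → sum 43
(16, 12, 12, 10) → sum 50
(12, 12, 10, 19) → sum 53
Smallest of these is 29.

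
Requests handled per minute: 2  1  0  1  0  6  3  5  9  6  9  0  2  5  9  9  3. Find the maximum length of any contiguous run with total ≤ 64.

[2] sum 2 len 1
[2, 1] sum 3 len 2
[2, 1, 0] sum 3 len 3
[2, 1, 0, 1] sum 4 len 4
[2, 1, 0, 1, 0] sum 4 len 5
[2, 1, 0, 1, 0, 6] sum 10 len 6
[2, 1, 0, 1, 0, 6, 3] sum 13 len 7
[2, 1, 0, 1, 0, 6, 3, 5] sum 18 len 8
[2, 1, 0, 1, 0, 6, 3, 5, 9] sum 27 len 9
[2, 1, 0, 1, 0, 6, 3, 5, 9, 6] sum 33 len 10
[2, 1, 0, 1, 0, 6, 3, 5, 9, 6, 9] sum 42 len 11
[2, 1, 0, 1, 0, 6, 3, 5, 9, 6, 9, 0] sum 42 len 12
[2, 1, 0, 1, 0, 6, 3, 5, 9, 6, 9, 0, 2] sum 44 len 13
[2, 1, 0, 1, 0, 6, 3, 5, 9, 6, 9, 0, 2, 5] sum 49 len 14
[2, 1, 0, 1, 0, 6, 3, 5, 9, 6, 9, 0, 2, 5, 9] sum 58 len 15
[0, 1, 0, 6, 3, 5, 9, 6, 9, 0, 2, 5, 9, 9] sum 64 len 14
[3, 5, 9, 6, 9, 0, 2, 5, 9, 9, 3] sum 60 len 11
Longest length seen: 15.

15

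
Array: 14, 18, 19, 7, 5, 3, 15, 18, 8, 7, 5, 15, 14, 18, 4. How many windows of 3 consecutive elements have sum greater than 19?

(14, 18, 19) → sum 51  > 19 ✓
(18, 19, 7) → sum 44  > 19 ✓
(19, 7, 5) → sum 31  > 19 ✓
(7, 5, 3) → sum 15
(5, 3, 15) → sum 23  > 19 ✓
(3, 15, 18) → sum 36  > 19 ✓
(15, 18, 8) → sum 41  > 19 ✓
(18, 8, 7) → sum 33  > 19 ✓
(8, 7, 5) → sum 20  > 19 ✓
(7, 5, 15) → sum 27  > 19 ✓
(5, 15, 14) → sum 34  > 19 ✓
(15, 14, 18) → sum 47  > 19 ✓
(14, 18, 4) → sum 36  > 19 ✓
12 windows satisfy the condition.

12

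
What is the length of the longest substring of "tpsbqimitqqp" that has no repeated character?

add t: [t] len 1
add p: [t, p] len 2
add s: [t, p, s] len 3
add b: [t, p, s, b] len 4
add q: [t, p, s, b, q] len 5
add i: [t, p, s, b, q, i] len 6
add m: [t, p, s, b, q, i, m] len 7
add i (repeat i, move left end past it): [m, i] len 2
add t: [m, i, t] len 3
add q: [m, i, t, q] len 4
add q (repeat q, move left end past it): [q] len 1
add p: [q, p] len 2
Longest all-distinct length: 7.

7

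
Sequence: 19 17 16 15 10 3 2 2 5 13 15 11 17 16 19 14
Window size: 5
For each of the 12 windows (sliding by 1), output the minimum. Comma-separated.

10, 3, 2, 2, 2, 2, 2, 2, 5, 11, 11, 11

19 17 16 15 10 → min 10
17 16 15 10 3 → min 3
16 15 10 3 2 → min 2
15 10 3 2 2 → min 2
10 3 2 2 5 → min 2
3 2 2 5 13 → min 2
2 2 5 13 15 → min 2
2 5 13 15 11 → min 2
5 13 15 11 17 → min 5
13 15 11 17 16 → min 11
15 11 17 16 19 → min 11
11 17 16 19 14 → min 11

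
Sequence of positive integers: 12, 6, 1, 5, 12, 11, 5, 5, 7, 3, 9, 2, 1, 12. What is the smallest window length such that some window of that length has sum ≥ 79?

13

add 12: running sum 12 < 79
add 6: running sum 18 < 79
add 1: running sum 19 < 79
add 5: running sum 24 < 79
add 12: running sum 36 < 79
add 11: running sum 47 < 79
add 5: running sum 52 < 79
add 5: running sum 57 < 79
add 7: running sum 64 < 79
add 3: running sum 67 < 79
add 9: running sum 76 < 79
add 2: running sum 78 < 79
end 12: [12, 6, 1, 5, 12, 11, 5, 5, 7, 3, 9, 2, 1] sum 79, len 13
end 13: [6, 1, 5, 12, 11, 5, 5, 7, 3, 9, 2, 1, 12] sum 79, len 13
Shortest qualifying length: 13.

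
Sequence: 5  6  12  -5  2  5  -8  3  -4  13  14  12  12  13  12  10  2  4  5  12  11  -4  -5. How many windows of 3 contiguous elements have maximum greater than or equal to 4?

20

5 6 12 → max 12  ≥ 4 ✓
6 12 -5 → max 12  ≥ 4 ✓
12 -5 2 → max 12  ≥ 4 ✓
-5 2 5 → max 5  ≥ 4 ✓
2 5 -8 → max 5  ≥ 4 ✓
5 -8 3 → max 5  ≥ 4 ✓
-8 3 -4 → max 3
3 -4 13 → max 13  ≥ 4 ✓
-4 13 14 → max 14  ≥ 4 ✓
13 14 12 → max 14  ≥ 4 ✓
14 12 12 → max 14  ≥ 4 ✓
12 12 13 → max 13  ≥ 4 ✓
12 13 12 → max 13  ≥ 4 ✓
13 12 10 → max 13  ≥ 4 ✓
12 10 2 → max 12  ≥ 4 ✓
10 2 4 → max 10  ≥ 4 ✓
2 4 5 → max 5  ≥ 4 ✓
4 5 12 → max 12  ≥ 4 ✓
5 12 11 → max 12  ≥ 4 ✓
12 11 -4 → max 12  ≥ 4 ✓
11 -4 -5 → max 11  ≥ 4 ✓
20 windows satisfy the condition.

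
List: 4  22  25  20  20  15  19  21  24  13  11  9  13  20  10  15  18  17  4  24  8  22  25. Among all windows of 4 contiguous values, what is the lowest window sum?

[4, 22, 25, 20] → sum 71
[22, 25, 20, 20] → sum 87
[25, 20, 20, 15] → sum 80
[20, 20, 15, 19] → sum 74
[20, 15, 19, 21] → sum 75
[15, 19, 21, 24] → sum 79
[19, 21, 24, 13] → sum 77
[21, 24, 13, 11] → sum 69
[24, 13, 11, 9] → sum 57
[13, 11, 9, 13] → sum 46
[11, 9, 13, 20] → sum 53
[9, 13, 20, 10] → sum 52
[13, 20, 10, 15] → sum 58
[20, 10, 15, 18] → sum 63
[10, 15, 18, 17] → sum 60
[15, 18, 17, 4] → sum 54
[18, 17, 4, 24] → sum 63
[17, 4, 24, 8] → sum 53
[4, 24, 8, 22] → sum 58
[24, 8, 22, 25] → sum 79
Lowest of these is 46.

46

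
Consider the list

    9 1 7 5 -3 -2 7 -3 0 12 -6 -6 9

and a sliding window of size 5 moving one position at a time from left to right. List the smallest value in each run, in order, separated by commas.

Sliding a size-5 window across the 13 values:
(9, 1, 7, 5, -3) → min -3
(1, 7, 5, -3, -2) → min -3
(7, 5, -3, -2, 7) → min -3
(5, -3, -2, 7, -3) → min -3
(-3, -2, 7, -3, 0) → min -3
(-2, 7, -3, 0, 12) → min -3
(7, -3, 0, 12, -6) → min -6
(-3, 0, 12, -6, -6) → min -6
(0, 12, -6, -6, 9) → min -6

-3, -3, -3, -3, -3, -3, -6, -6, -6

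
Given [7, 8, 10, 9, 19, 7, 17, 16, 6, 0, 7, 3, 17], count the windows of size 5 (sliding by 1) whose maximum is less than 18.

[7, 8, 10, 9, 19] → max 19
[8, 10, 9, 19, 7] → max 19
[10, 9, 19, 7, 17] → max 19
[9, 19, 7, 17, 16] → max 19
[19, 7, 17, 16, 6] → max 19
[7, 17, 16, 6, 0] → max 17  < 18 ✓
[17, 16, 6, 0, 7] → max 17  < 18 ✓
[16, 6, 0, 7, 3] → max 16  < 18 ✓
[6, 0, 7, 3, 17] → max 17  < 18 ✓
4 windows satisfy the condition.

4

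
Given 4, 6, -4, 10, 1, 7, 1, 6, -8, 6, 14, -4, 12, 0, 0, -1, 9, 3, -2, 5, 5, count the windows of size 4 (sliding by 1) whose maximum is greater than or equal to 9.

14

4 6 -4 10 → max 10  ≥ 9 ✓
6 -4 10 1 → max 10  ≥ 9 ✓
-4 10 1 7 → max 10  ≥ 9 ✓
10 1 7 1 → max 10  ≥ 9 ✓
1 7 1 6 → max 7
7 1 6 -8 → max 7
1 6 -8 6 → max 6
6 -8 6 14 → max 14  ≥ 9 ✓
-8 6 14 -4 → max 14  ≥ 9 ✓
6 14 -4 12 → max 14  ≥ 9 ✓
14 -4 12 0 → max 14  ≥ 9 ✓
-4 12 0 0 → max 12  ≥ 9 ✓
12 0 0 -1 → max 12  ≥ 9 ✓
0 0 -1 9 → max 9  ≥ 9 ✓
0 -1 9 3 → max 9  ≥ 9 ✓
-1 9 3 -2 → max 9  ≥ 9 ✓
9 3 -2 5 → max 9  ≥ 9 ✓
3 -2 5 5 → max 5
14 windows satisfy the condition.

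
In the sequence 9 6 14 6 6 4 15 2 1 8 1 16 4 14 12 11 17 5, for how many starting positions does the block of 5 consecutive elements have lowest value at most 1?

7

[9, 6, 14, 6, 6] → min 6
[6, 14, 6, 6, 4] → min 4
[14, 6, 6, 4, 15] → min 4
[6, 6, 4, 15, 2] → min 2
[6, 4, 15, 2, 1] → min 1  ≤ 1 ✓
[4, 15, 2, 1, 8] → min 1  ≤ 1 ✓
[15, 2, 1, 8, 1] → min 1  ≤ 1 ✓
[2, 1, 8, 1, 16] → min 1  ≤ 1 ✓
[1, 8, 1, 16, 4] → min 1  ≤ 1 ✓
[8, 1, 16, 4, 14] → min 1  ≤ 1 ✓
[1, 16, 4, 14, 12] → min 1  ≤ 1 ✓
[16, 4, 14, 12, 11] → min 4
[4, 14, 12, 11, 17] → min 4
[14, 12, 11, 17, 5] → min 5
7 windows satisfy the condition.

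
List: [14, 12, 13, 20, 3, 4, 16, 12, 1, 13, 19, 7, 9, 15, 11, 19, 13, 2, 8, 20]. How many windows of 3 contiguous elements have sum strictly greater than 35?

14 12 13 → sum 39  > 35 ✓
12 13 20 → sum 45  > 35 ✓
13 20 3 → sum 36  > 35 ✓
20 3 4 → sum 27
3 4 16 → sum 23
4 16 12 → sum 32
16 12 1 → sum 29
12 1 13 → sum 26
1 13 19 → sum 33
13 19 7 → sum 39  > 35 ✓
19 7 9 → sum 35
7 9 15 → sum 31
9 15 11 → sum 35
15 11 19 → sum 45  > 35 ✓
11 19 13 → sum 43  > 35 ✓
19 13 2 → sum 34
13 2 8 → sum 23
2 8 20 → sum 30
6 windows satisfy the condition.

6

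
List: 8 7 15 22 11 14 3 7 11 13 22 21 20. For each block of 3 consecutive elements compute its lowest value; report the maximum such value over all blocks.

20

Window mins for each of the 11 positions:
8 7 15 → min 7
7 15 22 → min 7
15 22 11 → min 11
22 11 14 → min 11
11 14 3 → min 3
14 3 7 → min 3
3 7 11 → min 3
7 11 13 → min 7
11 13 22 → min 11
13 22 21 → min 13
22 21 20 → min 20
Maximum of these is 20.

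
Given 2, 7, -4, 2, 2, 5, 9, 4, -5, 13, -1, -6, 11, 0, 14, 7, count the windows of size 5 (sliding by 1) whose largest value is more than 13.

2

(2, 7, -4, 2, 2) → max 7
(7, -4, 2, 2, 5) → max 7
(-4, 2, 2, 5, 9) → max 9
(2, 2, 5, 9, 4) → max 9
(2, 5, 9, 4, -5) → max 9
(5, 9, 4, -5, 13) → max 13
(9, 4, -5, 13, -1) → max 13
(4, -5, 13, -1, -6) → max 13
(-5, 13, -1, -6, 11) → max 13
(13, -1, -6, 11, 0) → max 13
(-1, -6, 11, 0, 14) → max 14  > 13 ✓
(-6, 11, 0, 14, 7) → max 14  > 13 ✓
2 windows satisfy the condition.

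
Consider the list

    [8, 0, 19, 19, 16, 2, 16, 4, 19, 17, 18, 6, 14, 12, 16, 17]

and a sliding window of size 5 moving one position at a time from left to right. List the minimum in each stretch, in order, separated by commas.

0, 0, 2, 2, 2, 2, 4, 4, 6, 6, 6, 6

[8, 0, 19, 19, 16] → min 0
[0, 19, 19, 16, 2] → min 0
[19, 19, 16, 2, 16] → min 2
[19, 16, 2, 16, 4] → min 2
[16, 2, 16, 4, 19] → min 2
[2, 16, 4, 19, 17] → min 2
[16, 4, 19, 17, 18] → min 4
[4, 19, 17, 18, 6] → min 4
[19, 17, 18, 6, 14] → min 6
[17, 18, 6, 14, 12] → min 6
[18, 6, 14, 12, 16] → min 6
[6, 14, 12, 16, 17] → min 6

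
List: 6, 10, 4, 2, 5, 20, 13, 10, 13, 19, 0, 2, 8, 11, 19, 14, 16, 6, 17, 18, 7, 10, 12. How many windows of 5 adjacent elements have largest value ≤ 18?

(6, 10, 4, 2, 5) → max 10  ≤ 18 ✓
(10, 4, 2, 5, 20) → max 20
(4, 2, 5, 20, 13) → max 20
(2, 5, 20, 13, 10) → max 20
(5, 20, 13, 10, 13) → max 20
(20, 13, 10, 13, 19) → max 20
(13, 10, 13, 19, 0) → max 19
(10, 13, 19, 0, 2) → max 19
(13, 19, 0, 2, 8) → max 19
(19, 0, 2, 8, 11) → max 19
(0, 2, 8, 11, 19) → max 19
(2, 8, 11, 19, 14) → max 19
(8, 11, 19, 14, 16) → max 19
(11, 19, 14, 16, 6) → max 19
(19, 14, 16, 6, 17) → max 19
(14, 16, 6, 17, 18) → max 18  ≤ 18 ✓
(16, 6, 17, 18, 7) → max 18  ≤ 18 ✓
(6, 17, 18, 7, 10) → max 18  ≤ 18 ✓
(17, 18, 7, 10, 12) → max 18  ≤ 18 ✓
5 windows satisfy the condition.

5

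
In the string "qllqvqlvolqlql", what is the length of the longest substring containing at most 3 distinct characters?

8

[q] 1 distinct, len 1
[q, l] 2 distinct, len 2
[q, l, l] 2 distinct, len 3
[q, l, l, q] 2 distinct, len 4
[q, l, l, q, v] 3 distinct, len 5
[q, l, l, q, v, q] 3 distinct, len 6
[q, l, l, q, v, q, l] 3 distinct, len 7
[q, l, l, q, v, q, l, v] 3 distinct, len 8
[l, v, o] 3 distinct, len 3
[l, v, o, l] 3 distinct, len 4
[o, l, q] 3 distinct, len 3
[o, l, q, l] 3 distinct, len 4
[o, l, q, l, q] 3 distinct, len 5
[o, l, q, l, q, l] 3 distinct, len 6
Longest length with ≤3 distinct: 8.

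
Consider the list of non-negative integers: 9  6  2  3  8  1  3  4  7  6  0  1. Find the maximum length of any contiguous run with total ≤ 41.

11

Extend to the right; shrink from the left whenever the sum exceeds 41:
→ 9: sum 9, len 1
→ 6: sum 15, len 2
→ 2: sum 17, len 3
→ 3: sum 20, len 4
→ 8: sum 28, len 5
→ 1: sum 29, len 6
→ 3: sum 32, len 7
→ 4: sum 36, len 8
→ 7 (dropped 9): sum 34, len 8
→ 6: sum 40, len 9
→ 0: sum 40, len 10
→ 1: sum 41, len 11
Longest length seen: 11.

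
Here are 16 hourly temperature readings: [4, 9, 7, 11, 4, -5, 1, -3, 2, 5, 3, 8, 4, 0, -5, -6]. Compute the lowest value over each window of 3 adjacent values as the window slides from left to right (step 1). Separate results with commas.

Sliding a size-3 window across the 16 values:
[4, 9, 7] → min 4
[9, 7, 11] → min 7
[7, 11, 4] → min 4
[11, 4, -5] → min -5
[4, -5, 1] → min -5
[-5, 1, -3] → min -5
[1, -3, 2] → min -3
[-3, 2, 5] → min -3
[2, 5, 3] → min 2
[5, 3, 8] → min 3
[3, 8, 4] → min 3
[8, 4, 0] → min 0
[4, 0, -5] → min -5
[0, -5, -6] → min -6

4, 7, 4, -5, -5, -5, -3, -3, 2, 3, 3, 0, -5, -6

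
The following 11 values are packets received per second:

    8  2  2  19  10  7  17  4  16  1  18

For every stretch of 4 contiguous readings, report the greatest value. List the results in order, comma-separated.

(8, 2, 2, 19) → max 19
(2, 2, 19, 10) → max 19
(2, 19, 10, 7) → max 19
(19, 10, 7, 17) → max 19
(10, 7, 17, 4) → max 17
(7, 17, 4, 16) → max 17
(17, 4, 16, 1) → max 17
(4, 16, 1, 18) → max 18

19, 19, 19, 19, 17, 17, 17, 18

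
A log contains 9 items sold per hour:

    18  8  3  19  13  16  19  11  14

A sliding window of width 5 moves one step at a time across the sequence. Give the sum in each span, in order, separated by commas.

61, 59, 70, 78, 73

18 8 3 19 13 → sum 61
8 3 19 13 16 → sum 59
3 19 13 16 19 → sum 70
19 13 16 19 11 → sum 78
13 16 19 11 14 → sum 73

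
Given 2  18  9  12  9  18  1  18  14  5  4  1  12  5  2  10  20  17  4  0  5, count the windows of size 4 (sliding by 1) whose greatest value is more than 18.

4

2 18 9 12 → max 18
18 9 12 9 → max 18
9 12 9 18 → max 18
12 9 18 1 → max 18
9 18 1 18 → max 18
18 1 18 14 → max 18
1 18 14 5 → max 18
18 14 5 4 → max 18
14 5 4 1 → max 14
5 4 1 12 → max 12
4 1 12 5 → max 12
1 12 5 2 → max 12
12 5 2 10 → max 12
5 2 10 20 → max 20  > 18 ✓
2 10 20 17 → max 20  > 18 ✓
10 20 17 4 → max 20  > 18 ✓
20 17 4 0 → max 20  > 18 ✓
17 4 0 5 → max 17
4 windows satisfy the condition.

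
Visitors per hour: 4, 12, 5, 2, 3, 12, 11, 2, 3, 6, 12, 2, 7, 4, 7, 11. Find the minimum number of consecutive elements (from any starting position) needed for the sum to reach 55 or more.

add 4: running sum 4 < 55
add 12: running sum 16 < 55
add 5: running sum 21 < 55
add 2: running sum 23 < 55
add 3: running sum 26 < 55
add 12: running sum 38 < 55
add 11: running sum 49 < 55
add 2: running sum 51 < 55
add 3: running sum 54 < 55
add 6: shortest ending here [12, 5, 2, 3, 12, 11, 2, 3, 6] sum 56, len 9
add 12: shortest ending here [5, 2, 3, 12, 11, 2, 3, 6, 12] sum 56, len 9
add 2: shortest ending here [5, 2, 3, 12, 11, 2, 3, 6, 12, 2] sum 58, len 10
add 7: shortest ending here [12, 11, 2, 3, 6, 12, 2, 7] sum 55, len 8
add 4: shortest ending here [12, 11, 2, 3, 6, 12, 2, 7, 4] sum 59, len 9
add 7: shortest ending here [12, 11, 2, 3, 6, 12, 2, 7, 4, 7] sum 66, len 10
add 11: shortest ending here [11, 2, 3, 6, 12, 2, 7, 4, 7, 11] sum 65, len 10
Shortest qualifying length: 8.

8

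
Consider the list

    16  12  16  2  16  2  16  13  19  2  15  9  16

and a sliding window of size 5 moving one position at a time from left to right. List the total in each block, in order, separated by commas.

(16, 12, 16, 2, 16) → sum 62
(12, 16, 2, 16, 2) → sum 48
(16, 2, 16, 2, 16) → sum 52
(2, 16, 2, 16, 13) → sum 49
(16, 2, 16, 13, 19) → sum 66
(2, 16, 13, 19, 2) → sum 52
(16, 13, 19, 2, 15) → sum 65
(13, 19, 2, 15, 9) → sum 58
(19, 2, 15, 9, 16) → sum 61

62, 48, 52, 49, 66, 52, 65, 58, 61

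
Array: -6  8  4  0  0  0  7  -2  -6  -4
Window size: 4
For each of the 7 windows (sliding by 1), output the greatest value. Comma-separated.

8, 8, 4, 7, 7, 7, 7

(-6, 8, 4, 0) → max 8
(8, 4, 0, 0) → max 8
(4, 0, 0, 0) → max 4
(0, 0, 0, 7) → max 7
(0, 0, 7, -2) → max 7
(0, 7, -2, -6) → max 7
(7, -2, -6, -4) → max 7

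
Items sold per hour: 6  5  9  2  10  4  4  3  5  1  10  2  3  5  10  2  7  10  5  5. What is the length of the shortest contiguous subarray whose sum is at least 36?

6

add 6: running sum 6 < 36
add 5: running sum 11 < 36
add 9: running sum 20 < 36
add 2: running sum 22 < 36
add 10: running sum 32 < 36
add 4: shortest ending here [6, 5, 9, 2, 10, 4] sum 36, len 6
add 4: shortest ending here [6, 5, 9, 2, 10, 4, 4] sum 40, len 7
add 3: shortest ending here [5, 9, 2, 10, 4, 4, 3] sum 37, len 7
add 5: shortest ending here [9, 2, 10, 4, 4, 3, 5] sum 37, len 7
add 1: shortest ending here [9, 2, 10, 4, 4, 3, 5, 1] sum 38, len 8
add 10: shortest ending here [10, 4, 4, 3, 5, 1, 10] sum 37, len 7
add 2: shortest ending here [10, 4, 4, 3, 5, 1, 10, 2] sum 39, len 8
add 3: shortest ending here [10, 4, 4, 3, 5, 1, 10, 2, 3] sum 42, len 9
add 5: shortest ending here [4, 4, 3, 5, 1, 10, 2, 3, 5] sum 37, len 9
add 10: shortest ending here [5, 1, 10, 2, 3, 5, 10] sum 36, len 7
add 2: shortest ending here [5, 1, 10, 2, 3, 5, 10, 2] sum 38, len 8
add 7: shortest ending here [10, 2, 3, 5, 10, 2, 7] sum 39, len 7
add 10: shortest ending here [3, 5, 10, 2, 7, 10] sum 37, len 6
add 5: shortest ending here [5, 10, 2, 7, 10, 5] sum 39, len 6
add 5: shortest ending here [10, 2, 7, 10, 5, 5] sum 39, len 6
Shortest qualifying length: 6.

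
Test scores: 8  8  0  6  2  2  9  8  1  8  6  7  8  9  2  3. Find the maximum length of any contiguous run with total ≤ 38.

Extend to the right; shrink from the left whenever the sum exceeds 38:
add 8: [8] sum 8, len 1
add 8: [8, 8] sum 16, len 2
add 0: [8, 8, 0] sum 16, len 3
add 6: [8, 8, 0, 6] sum 22, len 4
add 2: [8, 8, 0, 6, 2] sum 24, len 5
add 2: [8, 8, 0, 6, 2, 2] sum 26, len 6
add 9: [8, 8, 0, 6, 2, 2, 9] sum 35, len 7
add 8: [8, 0, 6, 2, 2, 9, 8] sum 35, len 7
add 1: [8, 0, 6, 2, 2, 9, 8, 1] sum 36, len 8
add 8: [0, 6, 2, 2, 9, 8, 1, 8] sum 36, len 8
add 6: [2, 2, 9, 8, 1, 8, 6] sum 36, len 7
add 7: [8, 1, 8, 6, 7] sum 30, len 5
add 8: [8, 1, 8, 6, 7, 8] sum 38, len 6
add 9: [8, 6, 7, 8, 9] sum 38, len 5
add 2: [6, 7, 8, 9, 2] sum 32, len 5
add 3: [6, 7, 8, 9, 2, 3] sum 35, len 6
Longest length seen: 8.

8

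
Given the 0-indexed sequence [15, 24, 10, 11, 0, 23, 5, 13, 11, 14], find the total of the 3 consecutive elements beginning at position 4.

28

Elements at indices 4..6: 0, 23, 5
sum(0, 23, 5) = 28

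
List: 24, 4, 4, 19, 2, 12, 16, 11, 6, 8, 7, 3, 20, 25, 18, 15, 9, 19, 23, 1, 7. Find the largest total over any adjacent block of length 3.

Each size-3 window and its sum:
24 4 4 → sum 32
4 4 19 → sum 27
4 19 2 → sum 25
19 2 12 → sum 33
2 12 16 → sum 30
12 16 11 → sum 39
16 11 6 → sum 33
11 6 8 → sum 25
6 8 7 → sum 21
8 7 3 → sum 18
7 3 20 → sum 30
3 20 25 → sum 48
20 25 18 → sum 63
25 18 15 → sum 58
18 15 9 → sum 42
15 9 19 → sum 43
9 19 23 → sum 51
19 23 1 → sum 43
23 1 7 → sum 31
Largest of these is 63.

63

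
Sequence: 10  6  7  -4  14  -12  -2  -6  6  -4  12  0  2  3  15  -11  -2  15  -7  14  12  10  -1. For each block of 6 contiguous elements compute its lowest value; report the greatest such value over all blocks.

[10, 6, 7, -4, 14, -12] → min -12
[6, 7, -4, 14, -12, -2] → min -12
[7, -4, 14, -12, -2, -6] → min -12
[-4, 14, -12, -2, -6, 6] → min -12
[14, -12, -2, -6, 6, -4] → min -12
[-12, -2, -6, 6, -4, 12] → min -12
[-2, -6, 6, -4, 12, 0] → min -6
[-6, 6, -4, 12, 0, 2] → min -6
[6, -4, 12, 0, 2, 3] → min -4
[-4, 12, 0, 2, 3, 15] → min -4
[12, 0, 2, 3, 15, -11] → min -11
[0, 2, 3, 15, -11, -2] → min -11
[2, 3, 15, -11, -2, 15] → min -11
[3, 15, -11, -2, 15, -7] → min -11
[15, -11, -2, 15, -7, 14] → min -11
[-11, -2, 15, -7, 14, 12] → min -11
[-2, 15, -7, 14, 12, 10] → min -7
[15, -7, 14, 12, 10, -1] → min -7
Greatest of these is -4.

-4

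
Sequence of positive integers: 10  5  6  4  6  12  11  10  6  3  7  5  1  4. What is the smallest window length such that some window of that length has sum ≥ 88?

add 10: running sum 10 < 88
add 5: running sum 15 < 88
add 6: running sum 21 < 88
add 4: running sum 25 < 88
add 6: running sum 31 < 88
add 12: running sum 43 < 88
add 11: running sum 54 < 88
add 10: running sum 64 < 88
add 6: running sum 70 < 88
add 3: running sum 73 < 88
add 7: running sum 80 < 88
add 5: running sum 85 < 88
add 1: running sum 86 < 88
end 13: [10, 5, 6, 4, 6, 12, 11, 10, 6, 3, 7, 5, 1, 4] sum 90, len 14
Shortest qualifying length: 14.

14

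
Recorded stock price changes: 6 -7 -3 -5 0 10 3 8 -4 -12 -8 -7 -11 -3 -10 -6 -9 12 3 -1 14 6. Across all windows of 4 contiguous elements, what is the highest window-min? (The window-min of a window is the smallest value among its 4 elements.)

0

(6, -7, -3, -5) → min -7
(-7, -3, -5, 0) → min -7
(-3, -5, 0, 10) → min -5
(-5, 0, 10, 3) → min -5
(0, 10, 3, 8) → min 0
(10, 3, 8, -4) → min -4
(3, 8, -4, -12) → min -12
(8, -4, -12, -8) → min -12
(-4, -12, -8, -7) → min -12
(-12, -8, -7, -11) → min -12
(-8, -7, -11, -3) → min -11
(-7, -11, -3, -10) → min -11
(-11, -3, -10, -6) → min -11
(-3, -10, -6, -9) → min -10
(-10, -6, -9, 12) → min -10
(-6, -9, 12, 3) → min -9
(-9, 12, 3, -1) → min -9
(12, 3, -1, 14) → min -1
(3, -1, 14, 6) → min -1
Highest of these is 0.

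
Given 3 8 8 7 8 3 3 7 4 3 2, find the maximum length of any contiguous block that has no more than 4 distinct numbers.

10

[3] 1 distinct, len 1
[3, 8] 2 distinct, len 2
[3, 8, 8] 2 distinct, len 3
[3, 8, 8, 7] 3 distinct, len 4
[3, 8, 8, 7, 8] 3 distinct, len 5
[3, 8, 8, 7, 8, 3] 3 distinct, len 6
[3, 8, 8, 7, 8, 3, 3] 3 distinct, len 7
[3, 8, 8, 7, 8, 3, 3, 7] 3 distinct, len 8
[3, 8, 8, 7, 8, 3, 3, 7, 4] 4 distinct, len 9
[3, 8, 8, 7, 8, 3, 3, 7, 4, 3] 4 distinct, len 10
[3, 3, 7, 4, 3, 2] 4 distinct, len 6
Longest length with ≤4 distinct: 10.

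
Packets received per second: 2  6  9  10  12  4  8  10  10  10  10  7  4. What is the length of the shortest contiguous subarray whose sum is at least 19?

2

add 2: running sum 2 < 19
add 6: running sum 8 < 19
add 9: running sum 17 < 19
end 3: [9, 10] sum 19, len 2
end 4: [10, 12] sum 22, len 2
end 5: [10, 12, 4] sum 26, len 3
end 6: [12, 4, 8] sum 24, len 3
end 7: [4, 8, 10] sum 22, len 3
end 8: [10, 10] sum 20, len 2
end 9: [10, 10] sum 20, len 2
end 10: [10, 10] sum 20, len 2
end 11: [10, 10, 7] sum 27, len 3
end 12: [10, 7, 4] sum 21, len 3
Shortest qualifying length: 2.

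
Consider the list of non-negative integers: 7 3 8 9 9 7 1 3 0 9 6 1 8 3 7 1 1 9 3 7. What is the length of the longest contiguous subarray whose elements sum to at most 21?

→ 7: sum 7, len 1
→ 3: sum 10, len 2
→ 8: sum 18, len 3
→ 9 (dropped 7): sum 20, len 3
→ 9 (dropped 3, 8): sum 18, len 2
→ 7 (dropped 9): sum 16, len 2
→ 1: sum 17, len 3
→ 3: sum 20, len 4
→ 0: sum 20, len 5
→ 9 (dropped 9): sum 20, len 5
→ 6 (dropped 7): sum 19, len 5
→ 1: sum 20, len 6
→ 8 (dropped 1, 3, 0, 9): sum 15, len 3
→ 3: sum 18, len 4
→ 7 (dropped 6): sum 19, len 4
→ 1: sum 20, len 5
→ 1: sum 21, len 6
→ 9 (dropped 1, 8): sum 21, len 5
→ 3 (dropped 3): sum 21, len 5
→ 7 (dropped 7): sum 21, len 5
Longest length seen: 6.

6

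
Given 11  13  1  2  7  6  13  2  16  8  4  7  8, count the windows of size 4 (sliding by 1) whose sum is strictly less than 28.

(11, 13, 1, 2) → sum 27  < 28 ✓
(13, 1, 2, 7) → sum 23  < 28 ✓
(1, 2, 7, 6) → sum 16  < 28 ✓
(2, 7, 6, 13) → sum 28
(7, 6, 13, 2) → sum 28
(6, 13, 2, 16) → sum 37
(13, 2, 16, 8) → sum 39
(2, 16, 8, 4) → sum 30
(16, 8, 4, 7) → sum 35
(8, 4, 7, 8) → sum 27  < 28 ✓
4 windows satisfy the condition.

4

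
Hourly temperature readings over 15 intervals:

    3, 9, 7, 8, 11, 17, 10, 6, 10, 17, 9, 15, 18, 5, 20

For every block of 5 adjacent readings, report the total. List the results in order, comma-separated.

38, 52, 53, 52, 54, 60, 52, 57, 69, 64, 67

3 9 7 8 11 → sum 38
9 7 8 11 17 → sum 52
7 8 11 17 10 → sum 53
8 11 17 10 6 → sum 52
11 17 10 6 10 → sum 54
17 10 6 10 17 → sum 60
10 6 10 17 9 → sum 52
6 10 17 9 15 → sum 57
10 17 9 15 18 → sum 69
17 9 15 18 5 → sum 64
9 15 18 5 20 → sum 67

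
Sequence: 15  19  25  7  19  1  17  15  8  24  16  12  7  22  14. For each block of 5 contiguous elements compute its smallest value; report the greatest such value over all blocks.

(15, 19, 25, 7, 19) → min 7
(19, 25, 7, 19, 1) → min 1
(25, 7, 19, 1, 17) → min 1
(7, 19, 1, 17, 15) → min 1
(19, 1, 17, 15, 8) → min 1
(1, 17, 15, 8, 24) → min 1
(17, 15, 8, 24, 16) → min 8
(15, 8, 24, 16, 12) → min 8
(8, 24, 16, 12, 7) → min 7
(24, 16, 12, 7, 22) → min 7
(16, 12, 7, 22, 14) → min 7
Greatest of these is 8.

8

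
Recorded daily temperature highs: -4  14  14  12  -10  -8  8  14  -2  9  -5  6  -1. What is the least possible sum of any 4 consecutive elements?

(-4, 14, 14, 12) → sum 36
(14, 14, 12, -10) → sum 30
(14, 12, -10, -8) → sum 8
(12, -10, -8, 8) → sum 2
(-10, -8, 8, 14) → sum 4
(-8, 8, 14, -2) → sum 12
(8, 14, -2, 9) → sum 29
(14, -2, 9, -5) → sum 16
(-2, 9, -5, 6) → sum 8
(9, -5, 6, -1) → sum 9
Least of these is 2.

2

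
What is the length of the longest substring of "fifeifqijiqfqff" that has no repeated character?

add f: [f] len 1
add i: [f, i] len 2
add f (repeat f, move left end past it): [i, f] len 2
add e: [i, f, e] len 3
add i (repeat i, move left end past it): [f, e, i] len 3
add f (repeat f, move left end past it): [e, i, f] len 3
add q: [e, i, f, q] len 4
add i (repeat i, move left end past it): [f, q, i] len 3
add j: [f, q, i, j] len 4
add i (repeat i, move left end past it): [j, i] len 2
add q: [j, i, q] len 3
add f: [j, i, q, f] len 4
add q (repeat q, move left end past it): [f, q] len 2
add f (repeat f, move left end past it): [q, f] len 2
add f (repeat f, move left end past it): [f] len 1
Longest all-distinct length: 4.

4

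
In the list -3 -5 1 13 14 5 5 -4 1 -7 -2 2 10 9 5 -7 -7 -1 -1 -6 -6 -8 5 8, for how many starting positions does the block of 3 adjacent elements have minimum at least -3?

-3 -5 1 → min -5
-5 1 13 → min -5
1 13 14 → min 1  ≥ -3 ✓
13 14 5 → min 5  ≥ -3 ✓
14 5 5 → min 5  ≥ -3 ✓
5 5 -4 → min -4
5 -4 1 → min -4
-4 1 -7 → min -7
1 -7 -2 → min -7
-7 -2 2 → min -7
-2 2 10 → min -2  ≥ -3 ✓
2 10 9 → min 2  ≥ -3 ✓
10 9 5 → min 5  ≥ -3 ✓
9 5 -7 → min -7
5 -7 -7 → min -7
-7 -7 -1 → min -7
-7 -1 -1 → min -7
-1 -1 -6 → min -6
-1 -6 -6 → min -6
-6 -6 -8 → min -8
-6 -8 5 → min -8
-8 5 8 → min -8
6 windows satisfy the condition.

6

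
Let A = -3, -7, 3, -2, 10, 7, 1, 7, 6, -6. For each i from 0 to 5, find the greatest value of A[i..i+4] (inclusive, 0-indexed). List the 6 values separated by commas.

10, 10, 10, 10, 10, 7

(-3, -7, 3, -2, 10) → max 10
(-7, 3, -2, 10, 7) → max 10
(3, -2, 10, 7, 1) → max 10
(-2, 10, 7, 1, 7) → max 10
(10, 7, 1, 7, 6) → max 10
(7, 1, 7, 6, -6) → max 7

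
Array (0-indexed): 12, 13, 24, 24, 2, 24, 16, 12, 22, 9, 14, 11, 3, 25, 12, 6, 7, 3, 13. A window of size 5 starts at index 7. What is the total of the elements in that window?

Elements at indices 7..11: 12, 22, 9, 14, 11
sum(12, 22, 9, 14, 11) = 68

68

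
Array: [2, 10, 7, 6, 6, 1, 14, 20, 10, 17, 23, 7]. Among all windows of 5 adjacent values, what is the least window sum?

30

[2, 10, 7, 6, 6] → sum 31
[10, 7, 6, 6, 1] → sum 30
[7, 6, 6, 1, 14] → sum 34
[6, 6, 1, 14, 20] → sum 47
[6, 1, 14, 20, 10] → sum 51
[1, 14, 20, 10, 17] → sum 62
[14, 20, 10, 17, 23] → sum 84
[20, 10, 17, 23, 7] → sum 77
Least of these is 30.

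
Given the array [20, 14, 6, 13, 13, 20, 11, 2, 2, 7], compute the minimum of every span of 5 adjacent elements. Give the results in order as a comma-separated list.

Sliding a size-5 window across the 10 values:
20 14 6 13 13 → min 6
14 6 13 13 20 → min 6
6 13 13 20 11 → min 6
13 13 20 11 2 → min 2
13 20 11 2 2 → min 2
20 11 2 2 7 → min 2

6, 6, 6, 2, 2, 2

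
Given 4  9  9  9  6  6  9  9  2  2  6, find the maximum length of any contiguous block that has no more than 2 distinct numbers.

7

add 4: window [4] (1 distinct), len 1
add 9: window [4, 9] (2 distinct), len 2
add 9: window [4, 9, 9] (2 distinct), len 3
add 9: window [4, 9, 9, 9] (2 distinct), len 4
add 6: window [9, 9, 9, 6] (2 distinct), len 4
add 6: window [9, 9, 9, 6, 6] (2 distinct), len 5
add 9: window [9, 9, 9, 6, 6, 9] (2 distinct), len 6
add 9: window [9, 9, 9, 6, 6, 9, 9] (2 distinct), len 7
add 2: window [9, 9, 2] (2 distinct), len 3
add 2: window [9, 9, 2, 2] (2 distinct), len 4
add 6: window [2, 2, 6] (2 distinct), len 3
Longest length with ≤2 distinct: 7.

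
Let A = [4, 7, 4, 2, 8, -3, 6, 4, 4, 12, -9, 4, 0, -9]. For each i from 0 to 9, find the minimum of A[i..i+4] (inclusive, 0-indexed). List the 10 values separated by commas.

2, -3, -3, -3, -3, -3, -9, -9, -9, -9

(4, 7, 4, 2, 8) → min 2
(7, 4, 2, 8, -3) → min -3
(4, 2, 8, -3, 6) → min -3
(2, 8, -3, 6, 4) → min -3
(8, -3, 6, 4, 4) → min -3
(-3, 6, 4, 4, 12) → min -3
(6, 4, 4, 12, -9) → min -9
(4, 4, 12, -9, 4) → min -9
(4, 12, -9, 4, 0) → min -9
(12, -9, 4, 0, -9) → min -9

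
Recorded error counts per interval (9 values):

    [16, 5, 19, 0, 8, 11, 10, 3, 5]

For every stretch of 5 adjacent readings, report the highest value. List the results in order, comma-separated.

Sliding a size-5 window across the 9 values:
[16, 5, 19, 0, 8] → max 19
[5, 19, 0, 8, 11] → max 19
[19, 0, 8, 11, 10] → max 19
[0, 8, 11, 10, 3] → max 11
[8, 11, 10, 3, 5] → max 11

19, 19, 19, 11, 11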